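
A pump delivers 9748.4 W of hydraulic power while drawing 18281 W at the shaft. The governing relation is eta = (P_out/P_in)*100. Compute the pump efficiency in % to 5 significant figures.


eta = (9748.4 / 18281) * 100 = 53.325 %
Therefore the pump efficiency = 53.325 %.


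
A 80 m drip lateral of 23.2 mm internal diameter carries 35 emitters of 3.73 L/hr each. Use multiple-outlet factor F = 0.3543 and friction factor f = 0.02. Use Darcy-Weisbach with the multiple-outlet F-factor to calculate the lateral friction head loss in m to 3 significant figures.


Approach: apply Darcy-Weisbach with the multiple-outlet F-factor, Q = n*q/(3600*1000) m^3/s; v = Q/A; hf = F*f*(L/D)*(v^2/(2g)).
Q = 35*3.73/(3600*1000) = 3.6264e-05 m^3/s
A = pi*(23.2e-3/2)^2 = 4.2273e-04 m^2, so v = Q/A = 0.085784 m/s
hf = 0.3543*0.02*(80/0.0232)*(0.085784^2/(2*9.81)) = 0.00916 m
Therefore the lateral friction head loss = 0.00916 m.


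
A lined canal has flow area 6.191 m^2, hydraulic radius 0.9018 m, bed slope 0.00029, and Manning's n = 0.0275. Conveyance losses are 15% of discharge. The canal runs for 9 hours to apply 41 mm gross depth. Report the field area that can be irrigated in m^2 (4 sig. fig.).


Approach: apply Manning's equation with a conveyance and depth budget, Q = (1/n)*A*R^(2/3)*S^(1/2); Q_field = Q*(1-loss); Area = Q_field*t/(d/1000).
Step 1 — canal discharge (Manning's equation):
  Q = (1/0.0275) * 6.191 * 0.9018^(2/3) * 0.00029^(1/2) = 3.57850 m^3/s
Step 2 — delivered flow: Q_field = 3.57850*(1 - 15/100) = 3.04172 m^3/s
Step 3 — volume delivered: V = 3.04172 * 9*3600 = 98551.8 m^3
Step 4 — area served: A = V / (depth/1000) = 98551.8 / 0.041 = 2404000 m^2
Therefore the field area that can be irrigated = 2404000 m^2.


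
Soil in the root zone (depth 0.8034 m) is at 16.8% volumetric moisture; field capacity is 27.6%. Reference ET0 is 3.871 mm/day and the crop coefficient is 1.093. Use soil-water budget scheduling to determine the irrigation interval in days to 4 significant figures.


Approach: apply soil-water budget scheduling, SMD = (FC-theta)/100*depth*1000; ETc = ET0*Kc; interval = SMD/ETc.
Step 1 — soil moisture deficit:
  SMD = (27.6 - 16.8)/100 * 0.8034 * 1000 = 86.7672 mm
Step 2 — daily crop ET (ETc = ET0*Kc):
  ETc = 3.871 * 1.093 = 4.23100 mm/day
Step 3 — irrigation interval (SMD/ETc):
  interval = 86.7672 / 4.23100 = 20.51 days
Therefore the irrigation interval = 20.51 days.


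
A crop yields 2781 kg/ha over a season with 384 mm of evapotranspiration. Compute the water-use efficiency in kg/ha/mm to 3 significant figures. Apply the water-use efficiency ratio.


Approach: apply the water-use efficiency ratio, WUE = yield/ET.
WUE = 2781 / 384 = 7.24 kg/ha/mm
Therefore the water-use efficiency = 7.24 kg/ha/mm.


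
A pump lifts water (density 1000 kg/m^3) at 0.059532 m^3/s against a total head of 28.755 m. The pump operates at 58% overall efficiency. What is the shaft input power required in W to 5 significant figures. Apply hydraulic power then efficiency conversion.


Approach: apply hydraulic power then efficiency conversion, P = rho*g*Q*H; P_in = P/eta.
Step 1 — hydraulic power (P = rho*g*Q*H):
  P = 1000 * 9.81 * 0.059532 * 28.755 = 16793.18 W
Step 2 — input power: P_in = P/eta = 16793.18 / 0.58 = 28954 W
Therefore the shaft input power required = 28954 W.


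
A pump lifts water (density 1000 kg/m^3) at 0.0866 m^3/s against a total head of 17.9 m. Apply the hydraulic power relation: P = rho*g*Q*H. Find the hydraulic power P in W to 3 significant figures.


P = 1000 * 9.81 * 0.0866 * 17.9 = 15200 W
Therefore the hydraulic power P = 15200 W.


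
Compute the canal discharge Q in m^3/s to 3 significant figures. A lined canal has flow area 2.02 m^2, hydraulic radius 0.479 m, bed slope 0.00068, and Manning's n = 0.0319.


Approach: apply Manning's equation, Q = (1/n)*A*R^(2/3)*S^(1/2).
Q = (1/0.0319) * 2.02 * 0.479^(2/3) * 0.00068^(1/2) = 1.01 m^3/s
Therefore the canal discharge Q = 1.01 m^3/s.


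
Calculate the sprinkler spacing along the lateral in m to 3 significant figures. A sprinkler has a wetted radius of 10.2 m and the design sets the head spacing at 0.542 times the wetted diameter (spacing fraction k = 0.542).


Approach: apply the sprinkler spacing rule (spacing as a fraction of wetted diameter), S = k*(2*R).
S = 0.542 * (2 * 10.2) = 11.1 m
Therefore the sprinkler spacing along the lateral = 11.1 m.


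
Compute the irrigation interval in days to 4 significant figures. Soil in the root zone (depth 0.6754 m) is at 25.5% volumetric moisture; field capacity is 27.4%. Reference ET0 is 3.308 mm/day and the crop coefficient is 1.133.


Approach: apply soil-water budget scheduling, SMD = (FC-theta)/100*depth*1000; ETc = ET0*Kc; interval = SMD/ETc.
Step 1 — soil moisture deficit:
  SMD = (27.4 - 25.5)/100 * 0.6754 * 1000 = 12.8326 mm
Step 2 — daily crop ET (ETc = ET0*Kc):
  ETc = 3.308 * 1.133 = 3.74796 mm/day
Step 3 — irrigation interval (SMD/ETc):
  interval = 12.8326 / 3.74796 = 3.424 days
Therefore the irrigation interval = 3.424 days.


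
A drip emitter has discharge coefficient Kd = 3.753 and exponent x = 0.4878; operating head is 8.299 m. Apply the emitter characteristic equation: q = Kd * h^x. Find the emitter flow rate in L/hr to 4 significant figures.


q = 3.753 * 8.299^0.4878 = 10.54 L/hr
Therefore the emitter flow rate = 10.54 L/hr.


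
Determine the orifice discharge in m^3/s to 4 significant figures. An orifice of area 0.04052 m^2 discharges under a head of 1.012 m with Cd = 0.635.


Approach: apply the orifice equation, Q = Cd*A*sqrt(2*g*h).
Q = 0.635 * 0.04052 * sqrt(2*9.81*1.012) = 0.1147 m^3/s
Therefore the orifice discharge = 0.1147 m^3/s.


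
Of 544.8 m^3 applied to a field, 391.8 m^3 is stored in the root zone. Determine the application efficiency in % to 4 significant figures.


Approach: apply the application efficiency ratio, Ea = (stored/applied)*100.
Ea = (391.8/544.8)*100 = 71.92 %
Therefore the application efficiency = 71.92 %.


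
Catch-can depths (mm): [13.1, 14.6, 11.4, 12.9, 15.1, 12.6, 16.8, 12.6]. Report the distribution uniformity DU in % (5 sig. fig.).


Approach: apply the low-quarter distribution uniformity, DU = (mean of lowest quarter of readings / overall mean)*100.
sorted lowest 2 of 8: [11.4, 12.6] -> mean = 12.00000 mm
overall mean = 13.63750 mm
DU = (12.00000/13.63750)*100 = 87.993 %
Therefore the distribution uniformity DU = 87.993 %.


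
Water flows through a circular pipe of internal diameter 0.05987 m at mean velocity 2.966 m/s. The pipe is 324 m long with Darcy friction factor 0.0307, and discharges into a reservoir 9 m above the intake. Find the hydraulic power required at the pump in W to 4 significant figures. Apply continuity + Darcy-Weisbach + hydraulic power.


Approach: apply continuity + Darcy-Weisbach + hydraulic power, Q = A*v; hf = f*(L/D)*(v^2/(2g)); H = static + hf; P = rho*g*Q*H.
Step 1 — flow rate (continuity, Q = A*v):
  A = pi*(0.05987/2)^2 = 0.00281519 m^2
  Q = 0.00281519 * 2.966 = 0.00834987 m^3/s
Step 2 — friction head loss (Darcy-Weisbach):
  hf = 0.0307 * (324/0.05987) * (2.966^2 / (2*9.81))
  hf = 74.4933 m
Step 3 — total head: H = 9 + 74.4933 = 83.4933 m
Step 4 — hydraulic power (P = rho*g*Q*H):
  P = 1000 * 9.81 * 0.00834987 * 83.4933 = 6839 W
Therefore the hydraulic power required at the pump = 6839 W.


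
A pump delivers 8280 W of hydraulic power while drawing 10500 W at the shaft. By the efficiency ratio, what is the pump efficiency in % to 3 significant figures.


Approach: apply the efficiency ratio, eta = (P_out/P_in)*100.
eta = (8280 / 10500) * 100 = 78.9 %
Therefore the pump efficiency = 78.9 %.


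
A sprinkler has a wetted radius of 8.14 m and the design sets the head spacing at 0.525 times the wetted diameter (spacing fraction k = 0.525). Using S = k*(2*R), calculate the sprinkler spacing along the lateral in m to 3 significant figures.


S = 0.525 * (2 * 8.14) = 8.55 m
Therefore the sprinkler spacing along the lateral = 8.55 m.


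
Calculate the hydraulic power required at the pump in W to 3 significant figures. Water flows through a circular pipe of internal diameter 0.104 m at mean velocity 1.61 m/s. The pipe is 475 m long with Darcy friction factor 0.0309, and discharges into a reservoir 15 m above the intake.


Approach: apply continuity + Darcy-Weisbach + hydraulic power, Q = A*v; hf = f*(L/D)*(v^2/(2g)); H = static + hf; P = rho*g*Q*H.
Step 1 — flow rate (continuity, Q = A*v):
  A = pi*(0.104/2)^2 = 0.0084949 m^2
  Q = 0.0084949 * 1.61 = 0.013677 m^3/s
Step 2 — friction head loss (Darcy-Weisbach):
  hf = 0.0309 * (475/0.104) * (1.61^2 / (2*9.81))
  hf = 18.645 m
Step 3 — total head: H = 15 + 18.645 = 33.645 m
Step 4 — hydraulic power (P = rho*g*Q*H):
  P = 1000 * 9.81 * 0.013677 * 33.645 = 4510 W
Therefore the hydraulic power required at the pump = 4510 W.


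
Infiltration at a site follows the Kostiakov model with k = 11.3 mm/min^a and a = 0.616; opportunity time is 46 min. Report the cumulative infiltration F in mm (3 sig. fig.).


Approach: apply the Kostiakov infiltration equation, F = k*t^a.
F = 11.3 * 46^0.616 = 119 mm
Therefore the cumulative infiltration F = 119 mm.


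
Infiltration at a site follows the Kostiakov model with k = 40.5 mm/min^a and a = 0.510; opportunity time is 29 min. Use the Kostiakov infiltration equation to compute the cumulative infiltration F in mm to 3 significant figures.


Approach: apply the Kostiakov infiltration equation, F = k*t^a.
F = 40.5 * 29^0.510 = 226 mm
Therefore the cumulative infiltration F = 226 mm.


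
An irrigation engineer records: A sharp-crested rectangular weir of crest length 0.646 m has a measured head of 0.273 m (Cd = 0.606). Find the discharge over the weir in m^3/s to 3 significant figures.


Approach: apply the rectangular weir equation, Q = (2/3)*Cd*L*sqrt(2g)*H^1.5.
Q = (2/3)*0.606*0.646*sqrt(2*9.81)*0.273^1.5 = 0.165 m^3/s
Therefore the discharge over the weir = 0.165 m^3/s.


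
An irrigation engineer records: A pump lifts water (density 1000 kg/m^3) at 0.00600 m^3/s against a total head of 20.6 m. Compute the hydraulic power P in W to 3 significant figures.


Approach: apply the hydraulic power relation, P = rho*g*Q*H.
P = 1000 * 9.81 * 0.00600 * 20.6 = 1210 W
Therefore the hydraulic power P = 1210 W.


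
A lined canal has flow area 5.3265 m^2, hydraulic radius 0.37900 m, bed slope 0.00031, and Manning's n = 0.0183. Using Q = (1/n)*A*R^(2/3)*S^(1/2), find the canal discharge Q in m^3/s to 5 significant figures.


Q = (1/0.0183) * 5.3265 * 0.37900^(2/3) * 0.00031^(1/2) = 2.6839 m^3/s
Therefore the canal discharge Q = 2.6839 m^3/s.


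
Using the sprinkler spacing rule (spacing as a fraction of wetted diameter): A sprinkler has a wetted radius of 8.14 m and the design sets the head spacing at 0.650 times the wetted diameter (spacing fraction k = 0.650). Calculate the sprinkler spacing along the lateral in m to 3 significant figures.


Approach: apply the sprinkler spacing rule (spacing as a fraction of wetted diameter), S = k*(2*R).
S = 0.650 * (2 * 8.14) = 10.6 m
Therefore the sprinkler spacing along the lateral = 10.6 m.


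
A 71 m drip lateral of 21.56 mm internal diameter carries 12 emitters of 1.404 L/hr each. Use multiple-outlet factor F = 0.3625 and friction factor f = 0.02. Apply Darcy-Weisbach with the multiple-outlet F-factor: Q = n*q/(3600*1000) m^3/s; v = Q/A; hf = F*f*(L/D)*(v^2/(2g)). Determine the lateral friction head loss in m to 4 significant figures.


Q = 12*1.404/(3600*1000) = 4.68000e-06 m^3/s
A = pi*(21.56e-3/2)^2 = 3.65079e-04 m^2, so v = Q/A = 0.0128191 m/s
hf = 0.3625*0.02*(71/0.02156)*(0.0128191^2/(2*9.81)) = 0.0002000 m
Therefore the lateral friction head loss = 0.0002000 m.


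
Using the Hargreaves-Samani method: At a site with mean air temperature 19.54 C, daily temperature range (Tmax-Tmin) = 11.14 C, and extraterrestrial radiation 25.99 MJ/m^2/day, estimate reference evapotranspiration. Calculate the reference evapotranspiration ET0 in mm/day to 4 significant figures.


Approach: apply the Hargreaves-Samani method, ET0 = 0.0023*(Tmean+17.8)*sqrt(Tmax-Tmin)*0.408*Ra.
ET0 = 0.0023*(19.54+17.8)*sqrt(11.14)*0.408*25.99 = 3.040 mm/day
Therefore the reference evapotranspiration ET0 = 3.040 mm/day.


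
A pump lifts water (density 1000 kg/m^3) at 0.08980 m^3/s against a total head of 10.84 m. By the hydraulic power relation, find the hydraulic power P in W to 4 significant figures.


Approach: apply the hydraulic power relation, P = rho*g*Q*H.
P = 1000 * 9.81 * 0.08980 * 10.84 = 9549 W
Therefore the hydraulic power P = 9549 W.


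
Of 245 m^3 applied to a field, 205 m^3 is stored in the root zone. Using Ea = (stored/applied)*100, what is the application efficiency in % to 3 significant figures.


Ea = (205/245)*100 = 83.7 %
Therefore the application efficiency = 83.7 %.


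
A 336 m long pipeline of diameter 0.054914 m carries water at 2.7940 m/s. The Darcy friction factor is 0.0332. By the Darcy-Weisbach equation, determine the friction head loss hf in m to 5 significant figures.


Approach: apply the Darcy-Weisbach equation, hf = f*(L/D)*(v^2/(2g)).
hf = 0.0332 * (336/0.054914) * (2.7940^2 / (2*9.81))
hf = 80.825 m
Therefore the friction head loss hf = 80.825 m.


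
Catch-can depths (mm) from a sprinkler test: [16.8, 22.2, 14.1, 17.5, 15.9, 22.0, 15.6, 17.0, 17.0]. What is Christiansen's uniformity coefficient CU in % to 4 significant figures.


Approach: apply Christiansen's uniformity coefficient, CU = (1 - mean_abs_deviation/mean)*100.
mean = 17.5667 mm
mean |d_i - mean| = 2.01481 mm
CU = (1 - 2.01481/17.5667)*100 = 88.53 %
Therefore Christiansen's uniformity coefficient CU = 88.53 %.


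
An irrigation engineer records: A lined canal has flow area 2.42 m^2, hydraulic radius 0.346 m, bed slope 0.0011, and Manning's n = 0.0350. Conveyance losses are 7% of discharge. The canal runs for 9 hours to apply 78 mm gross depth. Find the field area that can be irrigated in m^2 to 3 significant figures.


Approach: apply Manning's equation with a conveyance and depth budget, Q = (1/n)*A*R^(2/3)*S^(1/2); Q_field = Q*(1-loss); Area = Q_field*t/(d/1000).
Step 1 — canal discharge (Manning's equation):
  Q = (1/0.0350) * 2.42 * 0.346^(2/3) * 0.0011^(1/2) = 1.1302 m^3/s
Step 2 — delivered flow: Q_field = 1.1302*(1 - 7/100) = 1.0511 m^3/s
Step 3 — volume delivered: V = 1.0511 * 9*3600 = 34056 m^3
Step 4 — area served: A = V / (depth/1000) = 34056 / 0.078 = 437000 m^2
Therefore the field area that can be irrigated = 437000 m^2.


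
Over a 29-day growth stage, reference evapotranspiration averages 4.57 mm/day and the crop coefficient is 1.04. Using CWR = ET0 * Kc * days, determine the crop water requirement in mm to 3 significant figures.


CWR = 4.57 * 1.04 * 29 = 138 mm
Therefore the crop water requirement = 138 mm.


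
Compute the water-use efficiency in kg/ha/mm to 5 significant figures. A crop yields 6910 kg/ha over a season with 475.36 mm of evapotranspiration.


Approach: apply the water-use efficiency ratio, WUE = yield/ET.
WUE = 6910 / 475.36 = 14.536 kg/ha/mm
Therefore the water-use efficiency = 14.536 kg/ha/mm.


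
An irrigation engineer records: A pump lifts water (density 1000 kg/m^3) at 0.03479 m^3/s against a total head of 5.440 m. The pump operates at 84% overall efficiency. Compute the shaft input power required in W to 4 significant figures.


Approach: apply hydraulic power then efficiency conversion, P = rho*g*Q*H; P_in = P/eta.
Step 1 — hydraulic power (P = rho*g*Q*H):
  P = 1000 * 9.81 * 0.03479 * 5.440 = 1856.62 W
Step 2 — input power: P_in = P/eta = 1856.62 / 0.84 = 2210 W
Therefore the shaft input power required = 2210 W.


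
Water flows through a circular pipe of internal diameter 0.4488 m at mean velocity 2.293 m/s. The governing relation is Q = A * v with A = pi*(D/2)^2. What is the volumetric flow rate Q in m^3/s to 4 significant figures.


A = pi*(0.4488/2)^2 = 0.158196 m^2
Q = 0.158196 * 2.293 = 0.3627 m^3/s
Therefore the volumetric flow rate Q = 0.3627 m^3/s.


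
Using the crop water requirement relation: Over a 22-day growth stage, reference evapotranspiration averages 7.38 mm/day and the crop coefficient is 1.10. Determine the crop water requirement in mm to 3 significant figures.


Approach: apply the crop water requirement relation, CWR = ET0 * Kc * days.
CWR = 7.38 * 1.10 * 22 = 179 mm
Therefore the crop water requirement = 179 mm.


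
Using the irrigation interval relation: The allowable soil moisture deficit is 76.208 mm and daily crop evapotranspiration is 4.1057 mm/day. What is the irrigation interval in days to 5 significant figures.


Approach: apply the irrigation interval relation, interval = SMD / ETc.
interval = 76.208 / 4.1057 = 18.562 days
Therefore the irrigation interval = 18.562 days.


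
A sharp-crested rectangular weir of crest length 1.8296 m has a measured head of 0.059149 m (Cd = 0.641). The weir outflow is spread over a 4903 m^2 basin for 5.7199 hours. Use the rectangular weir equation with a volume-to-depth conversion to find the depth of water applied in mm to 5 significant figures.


Approach: apply the rectangular weir equation with a volume-to-depth conversion, Q = (2/3)*Cd*L*sqrt(2g)*H^1.5; d = Q*t/A * 1000.
Step 1 — weir discharge:
  Q = (2/3)*0.641*1.8296*sqrt(2*9.81)*0.059149^1.5 = 0.04981883 m^3/s
Step 2 — volume: V = 0.04981883 * 5.7199*3600 = 1025.851 m^3
Step 3 — depth: d = V/A * 1000 = 1025.851/4903 * 1000 = 209.23 mm
Therefore the depth of water applied = 209.23 mm.


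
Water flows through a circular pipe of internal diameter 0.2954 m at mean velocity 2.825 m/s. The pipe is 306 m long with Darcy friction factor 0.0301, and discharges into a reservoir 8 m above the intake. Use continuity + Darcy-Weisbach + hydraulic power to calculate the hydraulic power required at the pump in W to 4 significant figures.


Approach: apply continuity + Darcy-Weisbach + hydraulic power, Q = A*v; hf = f*(L/D)*(v^2/(2g)); H = static + hf; P = rho*g*Q*H.
Step 1 — flow rate (continuity, Q = A*v):
  A = pi*(0.2954/2)^2 = 0.0685348 m^2
  Q = 0.0685348 * 2.825 = 0.193611 m^3/s
Step 2 — friction head loss (Darcy-Weisbach):
  hf = 0.0301 * (306/0.2954) * (2.825^2 / (2*9.81))
  hf = 12.6828 m
Step 3 — total head: H = 8 + 12.6828 = 20.6828 m
Step 4 — hydraulic power (P = rho*g*Q*H):
  P = 1000 * 9.81 * 0.193611 * 20.6828 = 39280 W
Therefore the hydraulic power required at the pump = 39280 W.


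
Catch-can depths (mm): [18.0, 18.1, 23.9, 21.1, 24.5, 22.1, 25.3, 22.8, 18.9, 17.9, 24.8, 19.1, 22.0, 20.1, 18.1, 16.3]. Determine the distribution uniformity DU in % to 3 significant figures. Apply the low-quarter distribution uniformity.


Approach: apply the low-quarter distribution uniformity, DU = (mean of lowest quarter of readings / overall mean)*100.
sorted lowest 4 of 16: [16.3, 17.9, 18.0, 18.1] -> mean = 17.575 mm
overall mean = 20.812 mm
DU = (17.575/20.812)*100 = 84.4 %
Therefore the distribution uniformity DU = 84.4 %.


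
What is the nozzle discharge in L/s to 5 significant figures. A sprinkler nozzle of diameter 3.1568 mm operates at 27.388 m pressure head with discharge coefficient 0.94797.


Approach: apply the orifice equation, Q = Cd*A*sqrt(2*g*h), A = pi*(d/2)^2.
A = pi*(3.1568e-3/2)^2 = 7.826796e-06 m^2
Q = 0.94797 * 7.826796e-06 * sqrt(2*9.81*27.388) * 1000 = 0.17199 L/s
Therefore the nozzle discharge = 0.17199 L/s.


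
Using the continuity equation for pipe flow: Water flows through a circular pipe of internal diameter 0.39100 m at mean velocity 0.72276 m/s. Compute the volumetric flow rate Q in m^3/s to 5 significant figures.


Approach: apply the continuity equation for pipe flow, Q = A * v with A = pi*(D/2)^2.
A = pi*(0.39100/2)^2 = 0.1200725 m^2
Q = 0.1200725 * 0.72276 = 0.086784 m^3/s
Therefore the volumetric flow rate Q = 0.086784 m^3/s.


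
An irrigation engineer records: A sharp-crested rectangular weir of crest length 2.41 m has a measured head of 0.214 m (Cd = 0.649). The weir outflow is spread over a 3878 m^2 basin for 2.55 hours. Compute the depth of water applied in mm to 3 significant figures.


Approach: apply the rectangular weir equation with a volume-to-depth conversion, Q = (2/3)*Cd*L*sqrt(2g)*H^1.5; d = Q*t/A * 1000.
Step 1 — weir discharge:
  Q = (2/3)*0.649*2.41*sqrt(2*9.81)*0.214^1.5 = 0.45724 m^3/s
Step 2 — volume: V = 0.45724 * 2.55*3600 = 4197.4 m^3
Step 3 — depth: d = V/A * 1000 = 4197.4/3878 * 1000 = 1080 mm
Therefore the depth of water applied = 1080 mm.


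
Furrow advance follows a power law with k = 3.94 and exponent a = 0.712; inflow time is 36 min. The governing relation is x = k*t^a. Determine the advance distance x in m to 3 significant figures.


x = 3.94 * 36^0.712 = 50.5 m
Therefore the advance distance x = 50.5 m.


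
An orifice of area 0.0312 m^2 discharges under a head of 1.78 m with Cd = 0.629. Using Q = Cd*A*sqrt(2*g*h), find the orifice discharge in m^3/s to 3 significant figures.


Q = 0.629 * 0.0312 * sqrt(2*9.81*1.78) = 0.116 m^3/s
Therefore the orifice discharge = 0.116 m^3/s.


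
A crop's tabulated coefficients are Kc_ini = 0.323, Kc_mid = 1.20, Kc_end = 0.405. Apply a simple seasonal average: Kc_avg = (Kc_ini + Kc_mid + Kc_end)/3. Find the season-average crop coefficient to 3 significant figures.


Kc_avg = (0.323 + 1.20 + 0.405)/3 = 0.643
Therefore the season-average crop coefficient = 0.643.


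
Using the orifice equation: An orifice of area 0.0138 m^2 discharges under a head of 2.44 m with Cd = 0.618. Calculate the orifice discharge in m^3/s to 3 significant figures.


Approach: apply the orifice equation, Q = Cd*A*sqrt(2*g*h).
Q = 0.618 * 0.0138 * sqrt(2*9.81*2.44) = 0.0590 m^3/s
Therefore the orifice discharge = 0.0590 m^3/s.


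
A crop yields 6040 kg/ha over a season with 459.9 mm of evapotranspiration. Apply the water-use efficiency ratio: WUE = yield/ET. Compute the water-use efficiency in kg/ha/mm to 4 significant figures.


WUE = 6040 / 459.9 = 13.13 kg/ha/mm
Therefore the water-use efficiency = 13.13 kg/ha/mm.


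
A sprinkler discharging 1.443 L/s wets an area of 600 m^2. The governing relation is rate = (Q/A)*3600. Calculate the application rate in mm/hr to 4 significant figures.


rate = (1.443 / 600) * 3600 = 8.658 mm/hr
Therefore the application rate = 8.658 mm/hr.


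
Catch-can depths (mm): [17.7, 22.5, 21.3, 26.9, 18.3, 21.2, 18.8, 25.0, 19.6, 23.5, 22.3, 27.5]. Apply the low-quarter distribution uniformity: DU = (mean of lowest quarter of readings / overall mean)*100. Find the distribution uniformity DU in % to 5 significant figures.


sorted lowest 3 of 12: [17.7, 18.3, 18.8] -> mean = 18.26667 mm
overall mean = 22.05000 mm
DU = (18.26667/22.05000)*100 = 82.842 %
Therefore the distribution uniformity DU = 82.842 %.


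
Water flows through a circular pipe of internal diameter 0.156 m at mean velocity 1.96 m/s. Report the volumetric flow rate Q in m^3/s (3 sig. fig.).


Approach: apply the continuity equation for pipe flow, Q = A * v with A = pi*(D/2)^2.
A = pi*(0.156/2)^2 = 0.019113 m^2
Q = 0.019113 * 1.96 = 0.0375 m^3/s
Therefore the volumetric flow rate Q = 0.0375 m^3/s.


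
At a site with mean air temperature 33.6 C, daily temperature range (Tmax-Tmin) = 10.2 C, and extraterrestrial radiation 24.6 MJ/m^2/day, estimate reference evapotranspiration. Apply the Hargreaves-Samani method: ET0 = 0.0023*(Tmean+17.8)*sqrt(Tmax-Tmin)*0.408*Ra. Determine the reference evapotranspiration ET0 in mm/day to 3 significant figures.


ET0 = 0.0023*(33.6+17.8)*sqrt(10.2)*0.408*24.6 = 3.79 mm/day
Therefore the reference evapotranspiration ET0 = 3.79 mm/day.


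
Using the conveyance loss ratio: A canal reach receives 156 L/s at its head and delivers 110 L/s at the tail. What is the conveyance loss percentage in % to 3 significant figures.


Approach: apply the conveyance loss ratio, loss% = ((Q_head - Q_tail)/Q_head)*100.
loss = ((156 - 110)/156)*100 = 29.5 %
Therefore the conveyance loss percentage = 29.5 %.


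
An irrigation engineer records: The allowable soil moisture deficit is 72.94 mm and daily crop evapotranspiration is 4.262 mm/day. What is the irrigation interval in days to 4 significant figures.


Approach: apply the irrigation interval relation, interval = SMD / ETc.
interval = 72.94 / 4.262 = 17.11 days
Therefore the irrigation interval = 17.11 days.


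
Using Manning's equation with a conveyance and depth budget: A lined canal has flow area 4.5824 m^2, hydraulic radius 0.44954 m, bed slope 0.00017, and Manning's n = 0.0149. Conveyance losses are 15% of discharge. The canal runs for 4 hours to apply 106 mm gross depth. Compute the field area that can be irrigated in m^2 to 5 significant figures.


Approach: apply Manning's equation with a conveyance and depth budget, Q = (1/n)*A*R^(2/3)*S^(1/2); Q_field = Q*(1-loss); Area = Q_field*t/(d/1000).
Step 1 — canal discharge (Manning's equation):
  Q = (1/0.0149) * 4.5824 * 0.44954^(2/3) * 0.00017^(1/2) = 2.353116 m^3/s
Step 2 — delivered flow: Q_field = 2.353116*(1 - 15/100) = 2.000149 m^3/s
Step 3 — volume delivered: V = 2.000149 * 4*3600 = 28802.15 m^3
Step 4 — area served: A = V / (depth/1000) = 28802.15 / 0.106 = 271720 m^2
Therefore the field area that can be irrigated = 271720 m^2.


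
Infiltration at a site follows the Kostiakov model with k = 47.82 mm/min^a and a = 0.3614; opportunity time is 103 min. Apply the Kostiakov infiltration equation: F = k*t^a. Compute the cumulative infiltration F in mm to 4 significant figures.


F = 47.82 * 103^0.3614 = 255.3 mm
Therefore the cumulative infiltration F = 255.3 mm.


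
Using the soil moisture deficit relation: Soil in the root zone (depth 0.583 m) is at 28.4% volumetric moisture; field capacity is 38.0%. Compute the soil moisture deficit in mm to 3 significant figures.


Approach: apply the soil moisture deficit relation, SMD = (FC - theta)/100 * depth * 1000.
SMD = (38.0 - 28.4)/100 * 0.583 * 1000 = 56.0 mm
Therefore the soil moisture deficit = 56.0 mm.


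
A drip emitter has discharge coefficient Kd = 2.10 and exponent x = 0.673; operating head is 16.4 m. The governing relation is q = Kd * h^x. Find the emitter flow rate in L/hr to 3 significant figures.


q = 2.10 * 16.4^0.673 = 13.8 L/hr
Therefore the emitter flow rate = 13.8 L/hr.


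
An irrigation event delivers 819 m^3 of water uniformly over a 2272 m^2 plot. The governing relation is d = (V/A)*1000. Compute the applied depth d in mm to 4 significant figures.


d = (819 / 2272) * 1000 = 360.5 mm
Therefore the applied depth d = 360.5 mm.


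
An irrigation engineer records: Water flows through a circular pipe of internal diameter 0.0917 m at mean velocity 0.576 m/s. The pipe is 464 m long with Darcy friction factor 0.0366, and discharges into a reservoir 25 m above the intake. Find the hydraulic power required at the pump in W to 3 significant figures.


Approach: apply continuity + Darcy-Weisbach + hydraulic power, Q = A*v; hf = f*(L/D)*(v^2/(2g)); H = static + hf; P = rho*g*Q*H.
Step 1 — flow rate (continuity, Q = A*v):
  A = pi*(0.0917/2)^2 = 0.0066043 m^2
  Q = 0.0066043 * 0.576 = 0.0038041 m^3/s
Step 2 — friction head loss (Darcy-Weisbach):
  hf = 0.0366 * (464/0.0917) * (0.576^2 / (2*9.81))
  hf = 3.1317 m
Step 3 — total head: H = 25 + 3.1317 = 28.132 m
Step 4 — hydraulic power (P = rho*g*Q*H):
  P = 1000 * 9.81 * 0.0038041 * 28.132 = 1050 W
Therefore the hydraulic power required at the pump = 1050 W.


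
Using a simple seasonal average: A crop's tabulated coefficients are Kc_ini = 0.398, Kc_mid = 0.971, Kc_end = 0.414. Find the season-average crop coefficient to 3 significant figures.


Approach: apply a simple seasonal average, Kc_avg = (Kc_ini + Kc_mid + Kc_end)/3.
Kc_avg = (0.398 + 0.971 + 0.414)/3 = 0.594
Therefore the season-average crop coefficient = 0.594.


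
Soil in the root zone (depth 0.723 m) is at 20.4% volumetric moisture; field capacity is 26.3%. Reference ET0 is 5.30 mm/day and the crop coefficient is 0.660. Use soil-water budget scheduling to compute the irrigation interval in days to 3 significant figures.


Approach: apply soil-water budget scheduling, SMD = (FC-theta)/100*depth*1000; ETc = ET0*Kc; interval = SMD/ETc.
Step 1 — soil moisture deficit:
  SMD = (26.3 - 20.4)/100 * 0.723 * 1000 = 42.657 mm
Step 2 — daily crop ET (ETc = ET0*Kc):
  ETc = 5.30 * 0.660 = 3.4980 mm/day
Step 3 — irrigation interval (SMD/ETc):
  interval = 42.657 / 3.4980 = 12.2 days
Therefore the irrigation interval = 12.2 days.


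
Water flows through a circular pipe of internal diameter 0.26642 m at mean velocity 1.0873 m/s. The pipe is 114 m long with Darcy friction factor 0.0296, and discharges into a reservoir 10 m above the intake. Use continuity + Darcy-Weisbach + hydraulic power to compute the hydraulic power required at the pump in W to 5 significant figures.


Approach: apply continuity + Darcy-Weisbach + hydraulic power, Q = A*v; hf = f*(L/D)*(v^2/(2g)); H = static + hf; P = rho*g*Q*H.
Step 1 — flow rate (continuity, Q = A*v):
  A = pi*(0.26642/2)^2 = 0.05574726 m^2
  Q = 0.05574726 * 1.0873 = 0.06061400 m^3/s
Step 2 — friction head loss (Darcy-Weisbach):
  hf = 0.0296 * (114/0.26642) * (1.0873^2 / (2*9.81))
  hf = 0.7631844 m
Step 3 — total head: H = 10 + 0.7631844 = 10.76318 m
Step 4 — hydraulic power (P = rho*g*Q*H):
  P = 1000 * 9.81 * 0.06061400 * 10.76318 = 6400.0 W
Therefore the hydraulic power required at the pump = 6400.0 W.


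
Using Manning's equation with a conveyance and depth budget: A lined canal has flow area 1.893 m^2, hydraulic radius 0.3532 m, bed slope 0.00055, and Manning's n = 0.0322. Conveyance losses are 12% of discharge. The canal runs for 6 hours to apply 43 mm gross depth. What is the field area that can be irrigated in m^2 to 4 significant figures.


Approach: apply Manning's equation with a conveyance and depth budget, Q = (1/n)*A*R^(2/3)*S^(1/2); Q_field = Q*(1-loss); Area = Q_field*t/(d/1000).
Step 1 — canal discharge (Manning's equation):
  Q = (1/0.0322) * 1.893 * 0.3532^(2/3) * 0.00055^(1/2) = 0.688901 m^3/s
Step 2 — delivered flow: Q_field = 0.688901*(1 - 12/100) = 0.606233 m^3/s
Step 3 — volume delivered: V = 0.606233 * 6*3600 = 13094.6 m^3
Step 4 — area served: A = V / (depth/1000) = 13094.6 / 0.043 = 304500 m^2
Therefore the field area that can be irrigated = 304500 m^2.


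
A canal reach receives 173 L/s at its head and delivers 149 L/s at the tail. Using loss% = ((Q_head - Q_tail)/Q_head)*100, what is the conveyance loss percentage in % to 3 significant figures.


loss = ((173 - 149)/173)*100 = 13.9 %
Therefore the conveyance loss percentage = 13.9 %.


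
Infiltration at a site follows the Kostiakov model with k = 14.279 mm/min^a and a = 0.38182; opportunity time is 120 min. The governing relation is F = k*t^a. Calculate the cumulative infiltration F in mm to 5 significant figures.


F = 14.279 * 120^0.38182 = 88.832 mm
Therefore the cumulative infiltration F = 88.832 mm.


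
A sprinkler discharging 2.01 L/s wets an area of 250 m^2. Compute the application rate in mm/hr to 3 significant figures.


Approach: apply the application rate relation, rate = (Q/A)*3600.
rate = (2.01 / 250) * 3600 = 28.9 mm/hr
Therefore the application rate = 28.9 mm/hr.


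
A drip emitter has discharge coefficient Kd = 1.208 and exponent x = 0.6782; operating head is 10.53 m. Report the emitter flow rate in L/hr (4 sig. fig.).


Approach: apply the emitter characteristic equation, q = Kd * h^x.
q = 1.208 * 10.53^0.6782 = 5.963 L/hr
Therefore the emitter flow rate = 5.963 L/hr.


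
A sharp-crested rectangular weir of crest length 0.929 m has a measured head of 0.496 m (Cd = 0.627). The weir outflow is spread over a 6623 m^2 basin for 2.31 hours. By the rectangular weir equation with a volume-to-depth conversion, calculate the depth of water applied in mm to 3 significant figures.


Approach: apply the rectangular weir equation with a volume-to-depth conversion, Q = (2/3)*Cd*L*sqrt(2g)*H^1.5; d = Q*t/A * 1000.
Step 1 — weir discharge:
  Q = (2/3)*0.627*0.929*sqrt(2*9.81)*0.496^1.5 = 0.60085 m^3/s
Step 2 — volume: V = 0.60085 * 2.31*3600 = 4996.6 m^3
Step 3 — depth: d = V/A * 1000 = 4996.6/6623 * 1000 = 754 mm
Therefore the depth of water applied = 754 mm.


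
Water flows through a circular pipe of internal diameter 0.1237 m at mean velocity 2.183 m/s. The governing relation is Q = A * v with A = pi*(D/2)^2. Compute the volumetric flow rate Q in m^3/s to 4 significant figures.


A = pi*(0.1237/2)^2 = 0.0120179 m^2
Q = 0.0120179 * 2.183 = 0.02624 m^3/s
Therefore the volumetric flow rate Q = 0.02624 m^3/s.


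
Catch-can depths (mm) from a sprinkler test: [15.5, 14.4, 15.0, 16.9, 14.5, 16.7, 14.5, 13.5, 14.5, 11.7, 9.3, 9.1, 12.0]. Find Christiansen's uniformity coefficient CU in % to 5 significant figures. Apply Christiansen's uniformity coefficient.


Approach: apply Christiansen's uniformity coefficient, CU = (1 - mean_abs_deviation/mean)*100.
mean = 13.66154 mm
mean |d_i - mean| = 1.955030 mm
CU = (1 - 1.955030/13.66154)*100 = 85.690 %
Therefore Christiansen's uniformity coefficient CU = 85.690 %.


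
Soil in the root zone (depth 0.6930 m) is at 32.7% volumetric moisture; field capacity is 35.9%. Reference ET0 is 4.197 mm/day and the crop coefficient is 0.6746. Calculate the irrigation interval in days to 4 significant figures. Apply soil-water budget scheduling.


Approach: apply soil-water budget scheduling, SMD = (FC-theta)/100*depth*1000; ETc = ET0*Kc; interval = SMD/ETc.
Step 1 — soil moisture deficit:
  SMD = (35.9 - 32.7)/100 * 0.6930 * 1000 = 22.1760 mm
Step 2 — daily crop ET (ETc = ET0*Kc):
  ETc = 4.197 * 0.6746 = 2.83130 mm/day
Step 3 — irrigation interval (SMD/ETc):
  interval = 22.1760 / 2.83130 = 7.832 days
Therefore the irrigation interval = 7.832 days.


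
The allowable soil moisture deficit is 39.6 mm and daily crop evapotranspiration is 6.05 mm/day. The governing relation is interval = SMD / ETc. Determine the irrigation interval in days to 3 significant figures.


interval = 39.6 / 6.05 = 6.55 days
Therefore the irrigation interval = 6.55 days.


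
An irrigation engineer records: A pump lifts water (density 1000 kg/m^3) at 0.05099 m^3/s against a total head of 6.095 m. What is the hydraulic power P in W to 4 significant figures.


Approach: apply the hydraulic power relation, P = rho*g*Q*H.
P = 1000 * 9.81 * 0.05099 * 6.095 = 3049 W
Therefore the hydraulic power P = 3049 W.


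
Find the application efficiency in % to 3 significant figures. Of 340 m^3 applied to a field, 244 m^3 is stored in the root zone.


Approach: apply the application efficiency ratio, Ea = (stored/applied)*100.
Ea = (244/340)*100 = 71.8 %
Therefore the application efficiency = 71.8 %.


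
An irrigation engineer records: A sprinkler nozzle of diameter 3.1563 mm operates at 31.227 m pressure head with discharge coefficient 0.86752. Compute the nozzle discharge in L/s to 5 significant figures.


Approach: apply the orifice equation, Q = Cd*A*sqrt(2*g*h), A = pi*(d/2)^2.
A = pi*(3.1563e-3/2)^2 = 7.824317e-06 m^2
Q = 0.86752 * 7.824317e-06 * sqrt(2*9.81*31.227) * 1000 = 0.16801 L/s
Therefore the nozzle discharge = 0.16801 L/s.


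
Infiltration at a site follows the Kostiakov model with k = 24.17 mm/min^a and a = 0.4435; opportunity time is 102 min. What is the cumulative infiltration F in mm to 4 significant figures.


Approach: apply the Kostiakov infiltration equation, F = k*t^a.
F = 24.17 * 102^0.4435 = 188.0 mm
Therefore the cumulative infiltration F = 188.0 mm.


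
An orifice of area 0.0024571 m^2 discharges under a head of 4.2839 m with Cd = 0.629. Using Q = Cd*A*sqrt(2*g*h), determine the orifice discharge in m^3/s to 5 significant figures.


Q = 0.629 * 0.0024571 * sqrt(2*9.81*4.2839) = 0.014169 m^3/s
Therefore the orifice discharge = 0.014169 m^3/s.


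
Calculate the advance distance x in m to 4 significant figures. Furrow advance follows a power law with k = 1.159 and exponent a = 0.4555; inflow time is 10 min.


Approach: apply the power-law advance function, x = k*t^a.
x = 1.159 * 10^0.4555 = 3.308 m
Therefore the advance distance x = 3.308 m.


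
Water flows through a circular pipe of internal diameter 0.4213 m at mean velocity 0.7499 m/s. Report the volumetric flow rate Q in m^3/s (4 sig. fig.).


Approach: apply the continuity equation for pipe flow, Q = A * v with A = pi*(D/2)^2.
A = pi*(0.4213/2)^2 = 0.139403 m^2
Q = 0.139403 * 0.7499 = 0.1045 m^3/s
Therefore the volumetric flow rate Q = 0.1045 m^3/s.


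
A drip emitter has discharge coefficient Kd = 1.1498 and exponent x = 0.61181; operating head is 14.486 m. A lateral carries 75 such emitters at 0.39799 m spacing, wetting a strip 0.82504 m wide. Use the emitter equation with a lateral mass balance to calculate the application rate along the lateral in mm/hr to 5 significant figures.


Approach: apply the emitter equation with a lateral mass balance, q = Kd*h^x; Q = n*q; rate = Q/(n*spacing*width).
Step 1 — single emitter flow (q = Kd*h^x):
  q = 1.1498 * 14.486^0.61181 = 5.900682 L/hr
Step 2 — total lateral flow: Q = 75 * 5.900682 = 442.5511 L/hr
Step 3 — wetted area: A = 75 * 0.39799 * 0.82504 = 24.62683 m^2
Step 4 — application rate: Q/A = 442.5511/24.62683 = 17.970 mm/hr
Therefore the application rate along the lateral = 17.970 mm/hr.


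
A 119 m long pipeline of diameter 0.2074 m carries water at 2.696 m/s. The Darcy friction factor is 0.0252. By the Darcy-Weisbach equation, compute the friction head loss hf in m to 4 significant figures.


Approach: apply the Darcy-Weisbach equation, hf = f*(L/D)*(v^2/(2g)).
hf = 0.0252 * (119/0.2074) * (2.696^2 / (2*9.81))
hf = 5.356 m
Therefore the friction head loss hf = 5.356 m.


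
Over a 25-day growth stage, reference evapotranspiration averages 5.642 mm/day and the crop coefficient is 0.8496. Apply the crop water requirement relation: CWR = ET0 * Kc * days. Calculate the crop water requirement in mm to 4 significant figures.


CWR = 5.642 * 0.8496 * 25 = 119.8 mm
Therefore the crop water requirement = 119.8 mm.


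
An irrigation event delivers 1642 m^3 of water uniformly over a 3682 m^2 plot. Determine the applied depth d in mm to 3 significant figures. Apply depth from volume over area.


Approach: apply depth from volume over area, d = (V/A)*1000.
d = (1642 / 3682) * 1000 = 446 mm
Therefore the applied depth d = 446 mm.


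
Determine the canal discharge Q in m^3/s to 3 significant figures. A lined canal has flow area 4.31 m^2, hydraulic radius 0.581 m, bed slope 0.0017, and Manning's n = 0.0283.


Approach: apply Manning's equation, Q = (1/n)*A*R^(2/3)*S^(1/2).
Q = (1/0.0283) * 4.31 * 0.581^(2/3) * 0.0017^(1/2) = 4.37 m^3/s
Therefore the canal discharge Q = 4.37 m^3/s.


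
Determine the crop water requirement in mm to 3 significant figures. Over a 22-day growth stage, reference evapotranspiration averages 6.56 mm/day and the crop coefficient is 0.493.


Approach: apply the crop water requirement relation, CWR = ET0 * Kc * days.
CWR = 6.56 * 0.493 * 22 = 71.1 mm
Therefore the crop water requirement = 71.1 mm.


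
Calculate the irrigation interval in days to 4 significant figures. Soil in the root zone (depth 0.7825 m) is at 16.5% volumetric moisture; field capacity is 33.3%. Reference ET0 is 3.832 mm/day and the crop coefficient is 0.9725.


Approach: apply soil-water budget scheduling, SMD = (FC-theta)/100*depth*1000; ETc = ET0*Kc; interval = SMD/ETc.
Step 1 — soil moisture deficit:
  SMD = (33.3 - 16.5)/100 * 0.7825 * 1000 = 131.460 mm
Step 2 — daily crop ET (ETc = ET0*Kc):
  ETc = 3.832 * 0.9725 = 3.72662 mm/day
Step 3 — irrigation interval (SMD/ETc):
  interval = 131.460 / 3.72662 = 35.28 days
Therefore the irrigation interval = 35.28 days.


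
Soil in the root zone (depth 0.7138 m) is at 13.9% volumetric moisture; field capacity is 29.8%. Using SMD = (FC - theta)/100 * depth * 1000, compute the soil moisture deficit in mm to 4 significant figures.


SMD = (29.8 - 13.9)/100 * 0.7138 * 1000 = 113.5 mm
Therefore the soil moisture deficit = 113.5 mm.
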